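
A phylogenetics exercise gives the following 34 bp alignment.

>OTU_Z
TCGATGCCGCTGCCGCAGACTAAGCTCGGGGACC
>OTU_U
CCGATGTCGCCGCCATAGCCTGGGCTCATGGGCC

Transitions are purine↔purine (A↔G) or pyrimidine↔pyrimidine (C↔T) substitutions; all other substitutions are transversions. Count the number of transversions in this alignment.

The sequences differ at positions 1 (T/C, transition), 7 (C/T, transition), 11 (T/C, transition), 15 (G/A, transition), 16 (C/T, transition), 19 (A/C, transversion), 22 (A/G, transition), 23 (A/G, transition), 28 (G/A, transition), 29 (G/T, transversion), 32 (A/G, transition).
Of the 11 differences, 9 transitions and 2 transversions, so the answer is 2.

2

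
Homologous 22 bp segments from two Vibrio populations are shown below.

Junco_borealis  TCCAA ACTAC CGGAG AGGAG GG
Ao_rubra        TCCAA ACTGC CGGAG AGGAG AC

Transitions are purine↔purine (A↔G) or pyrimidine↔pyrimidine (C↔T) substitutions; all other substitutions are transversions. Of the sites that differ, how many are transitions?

2

Differing sites — 9:A/G (Ti); 21:G/A (Ti); 22:G/C (Tv).
Of the 3 differences, 2 transitions and 1 transversion, so the answer is 2.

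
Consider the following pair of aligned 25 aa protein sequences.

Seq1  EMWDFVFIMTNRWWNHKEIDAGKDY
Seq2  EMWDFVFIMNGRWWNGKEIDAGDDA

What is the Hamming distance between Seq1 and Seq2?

5

Mismatches occur at site 10 (T↔N), site 11 (N↔G), site 16 (H↔G), site 23 (K↔D), site 25 (Y↔A).
That gives 5 mismatches out of 25 aligned sites, so the Hamming distance is 5.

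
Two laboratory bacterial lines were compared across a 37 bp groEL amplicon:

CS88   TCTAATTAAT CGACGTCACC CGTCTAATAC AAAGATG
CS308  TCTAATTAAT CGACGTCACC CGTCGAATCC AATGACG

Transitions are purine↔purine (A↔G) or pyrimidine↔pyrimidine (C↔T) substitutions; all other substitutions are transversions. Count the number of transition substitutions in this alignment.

1

The sequences differ at positions 25 (T/G, transversion), 29 (A/C, transversion), 33 (A/T, transversion), 36 (T/C, transition).
Of the 4 differences, 1 transition and 3 transversions, so the answer is 1.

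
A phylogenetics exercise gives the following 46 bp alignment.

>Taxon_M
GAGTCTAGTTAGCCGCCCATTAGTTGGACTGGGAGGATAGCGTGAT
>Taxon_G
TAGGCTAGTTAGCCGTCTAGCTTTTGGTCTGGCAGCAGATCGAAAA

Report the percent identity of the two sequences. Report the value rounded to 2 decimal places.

65.22%

Differing sites — 1:G/T; 4:T/G; 16:C/T; 18:C/T; 20:T/G; 21:T/C; 22:A/T; 23:G/T; 28:A/T; 33:G/C; 36:G/C; 38:T/G; 40:G/T; 43:T/A; 44:G/A; 46:T/A.
30 of the 46 sites match, so the percent identity is 30/46 × 100 = 65.22%.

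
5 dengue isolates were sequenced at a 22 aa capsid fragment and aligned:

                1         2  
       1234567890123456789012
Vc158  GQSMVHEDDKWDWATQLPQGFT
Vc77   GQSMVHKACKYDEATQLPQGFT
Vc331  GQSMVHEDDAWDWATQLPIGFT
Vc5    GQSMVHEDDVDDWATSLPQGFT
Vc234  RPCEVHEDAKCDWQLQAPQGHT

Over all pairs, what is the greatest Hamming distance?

13

Pairwise Hamming distances:
  Vc158 vs Vc77: 5
  Vc158 vs Vc331: 2
  Vc158 vs Vc5: 3
  Vc158 vs Vc234: 10
  Vc77 vs Vc331: 7
  Vc77 vs Vc5: 7
  Vc77 vs Vc234: 13
  Vc331 vs Vc5: 4
  Vc331 vs Vc234: 12
  Vc5 vs Vc234: 12
The largest is 13, between Vc77 and Vc234.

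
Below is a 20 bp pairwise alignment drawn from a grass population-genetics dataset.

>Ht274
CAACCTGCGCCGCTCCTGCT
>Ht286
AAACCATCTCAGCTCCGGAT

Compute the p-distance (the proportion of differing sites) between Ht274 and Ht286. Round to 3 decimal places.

0.350

Mismatches occur at site 1 (C→A), site 6 (T→A), site 7 (G→T), site 9 (G→T), site 11 (C→A), site 17 (T→G), site 19 (C→A).
There are 7 differences over 20 sites, so p = 7/20 = 0.350.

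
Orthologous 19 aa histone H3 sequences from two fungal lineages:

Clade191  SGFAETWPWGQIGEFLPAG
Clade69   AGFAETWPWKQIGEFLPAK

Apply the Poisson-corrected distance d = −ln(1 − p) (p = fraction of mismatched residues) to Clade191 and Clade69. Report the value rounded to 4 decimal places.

0.1719

Differing sites — 1:S/A; 10:G/K; 19:G/K.
p = 3/19 = 0.157895.
d = −ln(1 − 0.157895) = −ln(0.842105) = 0.1719.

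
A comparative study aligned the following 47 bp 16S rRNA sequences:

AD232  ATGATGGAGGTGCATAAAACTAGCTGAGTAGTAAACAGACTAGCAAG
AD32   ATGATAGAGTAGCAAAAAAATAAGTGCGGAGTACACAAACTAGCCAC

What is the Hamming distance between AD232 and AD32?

Mismatches occur at site 6 (G/A), site 10 (G/T), site 11 (T/A), site 15 (T/A), site 20 (C/A), site 23 (G/A), site 24 (C/G), site 27 (A/C), site 29 (T/G), site 34 (A/C), site 38 (G/A), site 45 (A/C), site 47 (G/C).
That gives 13 mismatches out of 47 aligned sites, so the Hamming distance is 13.

13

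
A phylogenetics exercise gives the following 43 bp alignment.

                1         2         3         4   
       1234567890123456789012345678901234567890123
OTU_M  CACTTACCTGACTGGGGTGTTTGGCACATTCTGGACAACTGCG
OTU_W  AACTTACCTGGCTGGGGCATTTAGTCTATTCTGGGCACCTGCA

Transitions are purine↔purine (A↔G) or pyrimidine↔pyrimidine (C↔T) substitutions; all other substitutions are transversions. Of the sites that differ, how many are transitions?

Mismatches occur at site 1 (C/A, transversion), site 11 (A/G, transition), site 18 (T/C, transition), site 19 (G/A, transition), site 23 (G/A, transition), site 25 (C/T, transition), site 26 (A/C, transversion), site 27 (C/T, transition), site 35 (A/G, transition), site 38 (A/C, transversion), site 43 (G/A, transition).
Of the 11 differences, 8 transitions and 3 transversions, so the answer is 8.

8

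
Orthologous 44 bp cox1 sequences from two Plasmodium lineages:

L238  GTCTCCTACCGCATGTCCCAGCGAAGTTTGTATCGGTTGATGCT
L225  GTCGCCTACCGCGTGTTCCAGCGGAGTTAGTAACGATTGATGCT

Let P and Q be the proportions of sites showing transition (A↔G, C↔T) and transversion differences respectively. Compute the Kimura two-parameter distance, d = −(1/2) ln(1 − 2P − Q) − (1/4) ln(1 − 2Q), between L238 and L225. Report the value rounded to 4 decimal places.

Mismatches occur at site 4 (T→G, transversion), site 13 (A→G, transition), site 17 (C→T, transition), site 24 (A→G, transition), site 29 (T→A, transversion), site 33 (T→A, transversion), site 36 (G→A, transition).
Of the 7 differences, 4 transitions and 3 transversions over 44 sites: P = 4/44 = 0.090909, Q = 3/44 = 0.068182.
d = −0.5·ln(0.750000) − 0.25·ln(0.863636) = −0.5·(-0.287682) − 0.25·(-0.146604) = 0.1805.

0.1805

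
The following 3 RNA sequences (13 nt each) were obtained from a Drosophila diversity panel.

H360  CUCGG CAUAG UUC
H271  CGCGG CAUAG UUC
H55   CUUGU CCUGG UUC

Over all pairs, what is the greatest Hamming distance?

Pairwise Hamming distances:
  H360 vs H271: 1
  H360 vs H55: 4
  H271 vs H55: 5
The largest is 5, between H271 and H55.

5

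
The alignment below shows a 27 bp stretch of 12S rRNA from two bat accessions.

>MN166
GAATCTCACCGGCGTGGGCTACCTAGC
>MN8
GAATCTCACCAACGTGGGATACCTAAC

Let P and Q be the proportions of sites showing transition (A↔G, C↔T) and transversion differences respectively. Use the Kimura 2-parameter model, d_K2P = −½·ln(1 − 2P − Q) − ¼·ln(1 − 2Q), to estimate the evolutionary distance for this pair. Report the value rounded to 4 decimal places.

Differing sites — 11:G/A (Ti); 12:G/A (Ti); 19:C/A (Tv); 26:G/A (Ti).
Of the 4 differences, 3 transitions and 1 transversion over 27 sites: P = 3/27 = 0.111111, Q = 1/27 = 0.037037.
d = −0.5·ln(0.740741) − 0.25·ln(0.925926) = −0.5·(-0.300104) − 0.25·(-0.076961) = 0.1693.

0.1693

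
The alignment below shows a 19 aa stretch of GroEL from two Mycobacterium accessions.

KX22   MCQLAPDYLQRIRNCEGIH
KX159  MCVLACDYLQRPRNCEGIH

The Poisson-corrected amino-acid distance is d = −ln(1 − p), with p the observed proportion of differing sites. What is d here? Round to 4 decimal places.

Mismatches occur at site 3 (Q→V), site 6 (P→C), site 12 (I→P).
p = 3/19 = 0.157895.
d = −ln(1 − 0.157895) = −ln(0.842105) = 0.1719.

0.1719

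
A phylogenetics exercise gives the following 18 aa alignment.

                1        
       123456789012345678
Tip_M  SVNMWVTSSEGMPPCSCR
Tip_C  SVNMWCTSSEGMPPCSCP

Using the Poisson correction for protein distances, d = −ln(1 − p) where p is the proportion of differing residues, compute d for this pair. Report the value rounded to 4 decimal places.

Mismatches occur at site 6 (V/C), site 18 (R/P).
p = 2/18 = 0.111111.
d = −ln(1 − 0.111111) = −ln(0.888889) = 0.1178.

0.1178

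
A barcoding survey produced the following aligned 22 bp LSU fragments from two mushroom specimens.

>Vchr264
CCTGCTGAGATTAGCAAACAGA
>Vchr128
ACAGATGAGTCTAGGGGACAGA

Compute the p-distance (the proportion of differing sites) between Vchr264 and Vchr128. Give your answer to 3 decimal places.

0.364

Mismatches occur at site 1 (C→A), site 3 (T→A), site 5 (C→A), site 10 (A→T), site 11 (T→C), site 15 (C→G), site 16 (A→G), site 17 (A→G).
There are 8 differences over 22 sites, so p = 8/22 = 0.364.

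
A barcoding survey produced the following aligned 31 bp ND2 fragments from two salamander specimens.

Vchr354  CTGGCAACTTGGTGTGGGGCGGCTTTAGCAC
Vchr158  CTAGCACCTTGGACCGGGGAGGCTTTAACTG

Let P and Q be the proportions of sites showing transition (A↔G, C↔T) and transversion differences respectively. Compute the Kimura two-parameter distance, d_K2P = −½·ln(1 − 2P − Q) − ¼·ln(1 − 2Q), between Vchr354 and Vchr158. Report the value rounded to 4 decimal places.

The sequences differ at positions 3 (G/A, transition), 7 (A/C, transversion), 13 (T/A, transversion), 14 (G/C, transversion), 15 (T/C, transition), 20 (C/A, transversion), 28 (G/A, transition), 30 (A/T, transversion), 31 (C/G, transversion).
Of the 9 differences, 3 transitions and 6 transversions over 31 sites: P = 3/31 = 0.096774, Q = 6/31 = 0.193548.
d = −0.5·ln(0.612904) − 0.25·ln(0.612904) = −0.5·(-0.489547) − 0.25·(-0.489547) = 0.3672.

0.3672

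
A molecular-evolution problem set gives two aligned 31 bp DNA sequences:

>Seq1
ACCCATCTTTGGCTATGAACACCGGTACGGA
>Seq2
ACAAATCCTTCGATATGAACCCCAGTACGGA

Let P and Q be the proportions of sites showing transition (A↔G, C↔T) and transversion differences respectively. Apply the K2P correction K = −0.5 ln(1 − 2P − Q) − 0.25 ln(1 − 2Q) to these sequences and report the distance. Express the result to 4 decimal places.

Differing sites — 3:C/A (Tv); 4:C/A (Tv); 8:T/C (Ti); 11:G/C (Tv); 13:C/A (Tv); 21:A/C (Tv); 24:G/A (Ti).
Of the 7 differences, 2 transitions and 5 transversions over 31 sites: P = 2/31 = 0.064516, Q = 5/31 = 0.161290.
d = −0.5·ln(0.709678) − 0.25·ln(0.677420) = −0.5·(-0.342944) − 0.25·(-0.389464) = 0.2688.

0.2688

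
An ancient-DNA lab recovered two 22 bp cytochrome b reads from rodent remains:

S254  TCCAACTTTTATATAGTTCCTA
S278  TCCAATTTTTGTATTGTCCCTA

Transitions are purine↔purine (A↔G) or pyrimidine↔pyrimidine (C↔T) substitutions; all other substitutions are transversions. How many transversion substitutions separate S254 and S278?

1

Mismatches occur at site 6 (C↔T, transition), site 11 (A↔G, transition), site 15 (A↔T, transversion), site 18 (T↔C, transition).
Of the 4 differences, 3 transitions and 1 transversion, so the answer is 1.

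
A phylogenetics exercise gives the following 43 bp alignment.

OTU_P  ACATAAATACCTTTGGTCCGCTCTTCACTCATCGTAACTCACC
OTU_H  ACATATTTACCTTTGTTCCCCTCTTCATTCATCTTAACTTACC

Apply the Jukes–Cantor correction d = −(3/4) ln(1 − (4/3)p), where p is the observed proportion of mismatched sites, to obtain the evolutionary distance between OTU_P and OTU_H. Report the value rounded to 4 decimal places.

0.1835

The sequences differ at positions 6 (A/T), 7 (A/T), 16 (G/T), 20 (G/C), 28 (C/T), 34 (G/T), 40 (C/T).
p = 7/43 = 0.162791.
d = −0.75 · ln(1 − (4/3)·0.162791) = −0.75 · ln(0.782945) = −0.75 · (-0.244693) = 0.1835.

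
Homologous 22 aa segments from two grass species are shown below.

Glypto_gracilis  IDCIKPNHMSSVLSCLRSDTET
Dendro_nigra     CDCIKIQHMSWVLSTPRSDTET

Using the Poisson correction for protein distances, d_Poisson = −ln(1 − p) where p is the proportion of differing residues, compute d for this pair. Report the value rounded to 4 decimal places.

0.3185

Mismatches occur at site 1 (I↔C), site 6 (P↔I), site 7 (N↔Q), site 11 (S↔W), site 15 (C↔T), site 16 (L↔P).
p = 6/22 = 0.272727.
d = −ln(1 − 0.272727) = −ln(0.727273) = 0.3185.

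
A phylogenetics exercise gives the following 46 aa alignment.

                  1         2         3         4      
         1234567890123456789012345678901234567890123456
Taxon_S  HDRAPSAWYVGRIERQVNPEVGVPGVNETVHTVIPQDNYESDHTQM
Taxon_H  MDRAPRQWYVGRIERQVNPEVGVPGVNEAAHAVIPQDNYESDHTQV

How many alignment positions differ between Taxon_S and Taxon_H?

7

The sequences differ at positions 1 (H/M), 6 (S/R), 7 (A/Q), 29 (T/A), 30 (V/A), 32 (T/A), 46 (M/V).
That gives 7 mismatches out of 46 aligned sites, so the Hamming distance is 7.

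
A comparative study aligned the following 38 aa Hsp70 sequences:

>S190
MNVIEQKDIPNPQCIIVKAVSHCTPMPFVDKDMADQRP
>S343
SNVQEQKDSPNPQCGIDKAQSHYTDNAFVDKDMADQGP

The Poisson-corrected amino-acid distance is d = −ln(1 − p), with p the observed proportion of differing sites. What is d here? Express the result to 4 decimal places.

0.3417

Differing sites — 1:M/S; 4:I/Q; 9:I/S; 15:I/G; 17:V/D; 20:V/Q; 23:C/Y; 25:P/D; 26:M/N; 27:P/A; 37:R/G.
p = 11/38 = 0.289474.
d = −ln(1 − 0.289474) = −ln(0.710526) = 0.3417.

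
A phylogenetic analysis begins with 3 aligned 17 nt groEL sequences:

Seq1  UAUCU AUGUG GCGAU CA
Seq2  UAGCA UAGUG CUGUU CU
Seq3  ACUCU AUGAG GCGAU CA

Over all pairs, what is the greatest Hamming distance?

Pairwise Hamming distances:
  Seq1 vs Seq2: 8
  Seq1 vs Seq3: 3
  Seq2 vs Seq3: 11
The largest is 11, between Seq2 and Seq3.

11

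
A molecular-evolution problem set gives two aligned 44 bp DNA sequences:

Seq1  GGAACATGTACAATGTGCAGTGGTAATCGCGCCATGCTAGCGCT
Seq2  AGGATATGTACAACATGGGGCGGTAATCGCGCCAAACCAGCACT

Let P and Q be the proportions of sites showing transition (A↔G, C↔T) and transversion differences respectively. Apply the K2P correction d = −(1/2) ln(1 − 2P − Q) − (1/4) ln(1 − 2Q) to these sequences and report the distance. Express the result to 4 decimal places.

The sequences differ at positions 1 (G/A, transition), 3 (A/G, transition), 5 (C/T, transition), 14 (T/C, transition), 15 (G/A, transition), 18 (C/G, transversion), 19 (A/G, transition), 21 (T/C, transition), 35 (T/A, transversion), 36 (G/A, transition), 38 (T/C, transition), 42 (G/A, transition).
Of the 12 differences, 10 transitions and 2 transversions over 44 sites: P = 10/44 = 0.227273, Q = 2/44 = 0.045455.
d = −0.5·ln(0.499999) − 0.25·ln(0.909090) = −0.5·(-0.693149) − 0.25·(-0.095311) = 0.3704.

0.3704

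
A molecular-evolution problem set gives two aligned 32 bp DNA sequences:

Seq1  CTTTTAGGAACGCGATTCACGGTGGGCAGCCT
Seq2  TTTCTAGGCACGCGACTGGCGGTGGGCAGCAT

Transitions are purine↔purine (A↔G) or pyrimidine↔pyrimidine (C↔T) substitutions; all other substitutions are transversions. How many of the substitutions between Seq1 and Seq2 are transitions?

4

Mismatches occur at site 1 (C/T, transition), site 4 (T/C, transition), site 9 (A/C, transversion), site 16 (T/C, transition), site 18 (C/G, transversion), site 19 (A/G, transition), site 31 (C/A, transversion).
Of the 7 differences, 4 transitions and 3 transversions, so the answer is 4.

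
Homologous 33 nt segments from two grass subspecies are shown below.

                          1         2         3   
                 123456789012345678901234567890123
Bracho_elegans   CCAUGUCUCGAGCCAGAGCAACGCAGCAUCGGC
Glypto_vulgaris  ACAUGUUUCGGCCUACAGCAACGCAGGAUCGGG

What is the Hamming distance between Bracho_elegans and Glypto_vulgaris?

8

Differing sites — 1:C/A; 7:C/U; 11:A/G; 12:G/C; 14:C/U; 16:G/C; 27:C/G; 33:C/G.
That gives 8 mismatches out of 33 aligned sites, so the Hamming distance is 8.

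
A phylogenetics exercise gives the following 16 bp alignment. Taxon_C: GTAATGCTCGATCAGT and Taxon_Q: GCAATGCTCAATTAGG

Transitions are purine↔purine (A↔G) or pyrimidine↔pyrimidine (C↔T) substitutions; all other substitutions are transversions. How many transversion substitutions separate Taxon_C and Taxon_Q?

1

Mismatches occur at site 2 (T/C, transition), site 10 (G/A, transition), site 13 (C/T, transition), site 16 (T/G, transversion).
Of the 4 differences, 3 transitions and 1 transversion, so the answer is 1.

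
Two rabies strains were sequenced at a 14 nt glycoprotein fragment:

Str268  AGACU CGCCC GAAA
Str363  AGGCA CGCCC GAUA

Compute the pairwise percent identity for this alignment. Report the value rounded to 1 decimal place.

78.6%

Differing sites — 3:A/G; 5:U/A; 13:A/U.
11 of the 14 sites match, so the percent identity is 11/14 × 100 = 78.6%.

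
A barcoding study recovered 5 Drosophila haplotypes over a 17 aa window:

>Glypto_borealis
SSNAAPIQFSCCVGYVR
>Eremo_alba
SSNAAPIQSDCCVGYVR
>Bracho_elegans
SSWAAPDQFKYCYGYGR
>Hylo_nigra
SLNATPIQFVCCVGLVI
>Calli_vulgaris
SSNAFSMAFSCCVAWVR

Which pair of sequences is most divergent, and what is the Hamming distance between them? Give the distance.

11

Pairwise Hamming distances:
  Glypto_borealis vs Eremo_alba: 2
  Glypto_borealis vs Bracho_elegans: 6
  Glypto_borealis vs Hylo_nigra: 5
  Glypto_borealis vs Calli_vulgaris: 6
  Eremo_alba vs Bracho_elegans: 7
  Eremo_alba vs Hylo_nigra: 6
  Eremo_alba vs Calli_vulgaris: 8
  Bracho_elegans vs Hylo_nigra: 10
  Bracho_elegans vs Calli_vulgaris: 11
  Hylo_nigra vs Calli_vulgaris: 9
The largest is 11, between Bracho_elegans and Calli_vulgaris.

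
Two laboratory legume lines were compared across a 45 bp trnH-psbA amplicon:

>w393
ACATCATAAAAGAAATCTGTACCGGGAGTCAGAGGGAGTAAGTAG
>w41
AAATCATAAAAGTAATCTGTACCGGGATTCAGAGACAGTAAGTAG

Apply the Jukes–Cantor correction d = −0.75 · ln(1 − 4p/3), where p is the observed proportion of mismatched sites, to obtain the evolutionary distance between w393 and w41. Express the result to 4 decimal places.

Differing sites — 2:C/A; 13:A/T; 28:G/T; 35:G/A; 36:G/C.
p = 5/45 = 0.111111.
d = −0.75 · ln(1 − (4/3)·0.111111) = −0.75 · ln(0.851852) = −0.75 · (-0.160342) = 0.1203.

0.1203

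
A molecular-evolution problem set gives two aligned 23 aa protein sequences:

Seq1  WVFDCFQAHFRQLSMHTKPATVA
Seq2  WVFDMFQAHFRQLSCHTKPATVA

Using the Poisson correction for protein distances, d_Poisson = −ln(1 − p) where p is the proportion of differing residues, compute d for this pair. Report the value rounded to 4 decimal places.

Differing sites — 5:C/M; 15:M/C.
p = 2/23 = 0.086957.
d = −ln(1 − 0.086957) = −ln(0.913043) = 0.0910.

0.0910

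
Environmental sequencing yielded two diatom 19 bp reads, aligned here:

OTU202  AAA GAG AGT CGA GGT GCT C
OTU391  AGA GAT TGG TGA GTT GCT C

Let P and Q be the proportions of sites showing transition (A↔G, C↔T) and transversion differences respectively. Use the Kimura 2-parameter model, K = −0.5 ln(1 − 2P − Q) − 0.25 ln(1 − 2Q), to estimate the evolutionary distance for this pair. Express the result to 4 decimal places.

Differing sites — 2:A/G (Ti); 6:G/T (Tv); 7:A/T (Tv); 9:T/G (Tv); 10:C/T (Ti); 14:G/T (Tv).
Of the 6 differences, 2 transitions and 4 transversions over 19 sites: P = 2/19 = 0.105263, Q = 4/19 = 0.210526.
d = −0.5·ln(0.578948) − 0.25·ln(0.578948) = −0.5·(-0.546543) − 0.25·(-0.546543) = 0.4099.

0.4099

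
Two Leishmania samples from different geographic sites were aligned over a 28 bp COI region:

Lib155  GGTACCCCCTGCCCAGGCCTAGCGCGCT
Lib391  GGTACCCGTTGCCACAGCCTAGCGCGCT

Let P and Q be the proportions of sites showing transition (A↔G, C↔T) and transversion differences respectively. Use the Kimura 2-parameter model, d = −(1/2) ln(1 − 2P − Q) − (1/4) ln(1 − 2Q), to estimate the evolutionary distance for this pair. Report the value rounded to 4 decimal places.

0.2041

Differing sites — 8:C/G (Tv); 9:C/T (Ti); 14:C/A (Tv); 15:A/C (Tv); 16:G/A (Ti).
Of the 5 differences, 2 transitions and 3 transversions over 28 sites: P = 2/28 = 0.071429, Q = 3/28 = 0.107143.
d = −0.5·ln(0.749999) − 0.25·ln(0.785714) = −0.5·(-0.287683) − 0.25·(-0.241162) = 0.2041.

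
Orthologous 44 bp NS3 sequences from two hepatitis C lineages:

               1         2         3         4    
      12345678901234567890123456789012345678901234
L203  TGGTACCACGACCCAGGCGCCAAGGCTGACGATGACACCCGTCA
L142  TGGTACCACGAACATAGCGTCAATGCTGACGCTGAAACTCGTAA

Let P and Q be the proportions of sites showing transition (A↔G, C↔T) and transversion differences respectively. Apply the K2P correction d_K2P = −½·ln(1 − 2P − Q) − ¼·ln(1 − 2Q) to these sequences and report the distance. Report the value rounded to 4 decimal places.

0.2708

The sequences differ at positions 12 (C/A, transversion), 14 (C/A, transversion), 15 (A/T, transversion), 16 (G/A, transition), 20 (C/T, transition), 24 (G/T, transversion), 32 (A/C, transversion), 36 (C/A, transversion), 39 (C/T, transition), 43 (C/A, transversion).
Of the 10 differences, 3 transitions and 7 transversions over 44 sites: P = 3/44 = 0.068182, Q = 7/44 = 0.159091.
d = −0.5·ln(0.704545) − 0.25·ln(0.681818) = −0.5·(-0.350203) − 0.25·(-0.382993) = 0.2708.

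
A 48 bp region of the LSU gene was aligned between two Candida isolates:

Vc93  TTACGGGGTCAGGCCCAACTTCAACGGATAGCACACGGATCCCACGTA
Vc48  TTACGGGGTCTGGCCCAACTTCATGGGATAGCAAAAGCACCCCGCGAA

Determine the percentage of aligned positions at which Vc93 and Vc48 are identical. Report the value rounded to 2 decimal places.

81.25%

Mismatches occur at site 11 (A/T), site 24 (A/T), site 25 (C/G), site 34 (C/A), site 36 (C/A), site 38 (G/C), site 40 (T/C), site 44 (A/G), site 47 (T/A).
39 of the 48 sites match, so the percent identity is 39/48 × 100 = 81.25%.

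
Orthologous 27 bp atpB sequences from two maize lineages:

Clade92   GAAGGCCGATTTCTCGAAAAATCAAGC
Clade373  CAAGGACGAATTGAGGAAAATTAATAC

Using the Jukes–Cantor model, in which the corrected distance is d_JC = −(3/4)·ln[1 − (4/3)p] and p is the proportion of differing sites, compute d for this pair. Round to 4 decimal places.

The sequences differ at positions 1 (G/C), 6 (C/A), 10 (T/A), 13 (C/G), 14 (T/A), 15 (C/G), 21 (A/T), 23 (C/A), 25 (A/T), 26 (G/A).
p = 10/27 = 0.370370.
d = −0.75 · ln(1 − (4/3)·0.370370) = −0.75 · ln(0.506173) = −0.75 · (-0.680877) = 0.5107.

0.5107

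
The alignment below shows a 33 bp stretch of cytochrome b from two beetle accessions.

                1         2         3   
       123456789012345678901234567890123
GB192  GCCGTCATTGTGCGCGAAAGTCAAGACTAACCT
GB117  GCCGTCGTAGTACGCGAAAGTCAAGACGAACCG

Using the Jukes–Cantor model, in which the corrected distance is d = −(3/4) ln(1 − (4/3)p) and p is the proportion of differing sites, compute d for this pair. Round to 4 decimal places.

0.1693

Mismatches occur at site 7 (A↔G), site 9 (T↔A), site 12 (G↔A), site 28 (T↔G), site 33 (T↔G).
p = 5/33 = 0.151515.
d = −0.75 · ln(1 − (4/3)·0.151515) = −0.75 · ln(0.797980) = −0.75 · (-0.225672) = 0.1693.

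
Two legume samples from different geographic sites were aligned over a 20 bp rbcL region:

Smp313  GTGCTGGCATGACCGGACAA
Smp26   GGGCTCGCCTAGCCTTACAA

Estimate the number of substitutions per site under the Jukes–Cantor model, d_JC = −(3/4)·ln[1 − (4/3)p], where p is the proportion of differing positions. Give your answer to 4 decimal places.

Differing sites — 2:T/G; 6:G/C; 9:A/C; 11:G/A; 12:A/G; 15:G/T; 16:G/T.
p = 7/20 = 0.350000.
d = −0.75 · ln(1 − (4/3)·0.350000) = −0.75 · ln(0.533333) = −0.75 · (-0.628609) = 0.4715.

0.4715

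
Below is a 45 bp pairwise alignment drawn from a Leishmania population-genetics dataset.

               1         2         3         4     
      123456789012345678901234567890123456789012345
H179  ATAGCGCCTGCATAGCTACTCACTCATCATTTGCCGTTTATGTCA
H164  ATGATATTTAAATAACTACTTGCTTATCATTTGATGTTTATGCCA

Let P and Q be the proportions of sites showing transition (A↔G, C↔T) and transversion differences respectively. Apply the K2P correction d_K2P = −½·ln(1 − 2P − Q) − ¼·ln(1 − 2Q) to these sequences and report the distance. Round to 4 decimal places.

0.5100

Mismatches occur at site 3 (A→G, transition), site 4 (G→A, transition), site 5 (C→T, transition), site 6 (G→A, transition), site 7 (C→T, transition), site 8 (C→T, transition), site 10 (G→A, transition), site 11 (C→A, transversion), site 15 (G→A, transition), site 21 (C→T, transition), site 22 (A→G, transition), site 25 (C→T, transition), site 34 (C→A, transversion), site 35 (C→T, transition), site 43 (T→C, transition).
Of the 15 differences, 13 transitions and 2 transversions over 45 sites: P = 13/45 = 0.288889, Q = 2/45 = 0.044444.
d = −0.5·ln(0.377778) − 0.25·ln(0.911112) = −0.5·(-0.973449) − 0.25·(-0.093089) = 0.5100.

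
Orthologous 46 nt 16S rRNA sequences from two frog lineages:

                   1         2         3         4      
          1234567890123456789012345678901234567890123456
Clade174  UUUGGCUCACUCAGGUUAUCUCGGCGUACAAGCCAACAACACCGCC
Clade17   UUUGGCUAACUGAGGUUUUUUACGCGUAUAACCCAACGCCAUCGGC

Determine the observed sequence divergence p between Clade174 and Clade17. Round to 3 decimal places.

0.261

Mismatches occur at site 8 (C/A), site 12 (C/G), site 18 (A/U), site 20 (C/U), site 22 (C/A), site 23 (G/C), site 29 (C/U), site 32 (G/C), site 38 (A/G), site 39 (A/C), site 42 (C/U), site 45 (C/G).
There are 12 differences over 46 sites, so p = 12/46 = 0.261.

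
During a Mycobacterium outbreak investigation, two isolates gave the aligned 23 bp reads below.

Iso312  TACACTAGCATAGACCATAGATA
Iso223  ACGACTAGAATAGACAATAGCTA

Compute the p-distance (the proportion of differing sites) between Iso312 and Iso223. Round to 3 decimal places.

0.261

The sequences differ at positions 1 (T/A), 2 (A/C), 3 (C/G), 9 (C/A), 16 (C/A), 21 (A/C).
There are 6 differences over 23 sites, so p = 6/23 = 0.261.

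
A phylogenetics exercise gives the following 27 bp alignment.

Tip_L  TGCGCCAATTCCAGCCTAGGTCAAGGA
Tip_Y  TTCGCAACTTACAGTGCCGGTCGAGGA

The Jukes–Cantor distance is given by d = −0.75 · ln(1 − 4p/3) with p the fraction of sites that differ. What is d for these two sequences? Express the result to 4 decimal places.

0.4408

Differing sites — 2:G/T; 6:C/A; 8:A/C; 11:C/A; 15:C/T; 16:C/G; 17:T/C; 18:A/C; 23:A/G.
p = 9/27 = 0.333333.
d = −0.75 · ln(1 − (4/3)·0.333333) = −0.75 · ln(0.555556) = −0.75 · (-0.587786) = 0.4408.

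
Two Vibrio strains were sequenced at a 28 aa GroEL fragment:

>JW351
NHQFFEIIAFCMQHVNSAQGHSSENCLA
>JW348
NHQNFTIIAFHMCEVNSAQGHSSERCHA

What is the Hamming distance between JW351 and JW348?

The sequences differ at positions 4 (F/N), 6 (E/T), 11 (C/H), 13 (Q/C), 14 (H/E), 25 (N/R), 27 (L/H).
That gives 7 mismatches out of 28 aligned sites, so the Hamming distance is 7.

7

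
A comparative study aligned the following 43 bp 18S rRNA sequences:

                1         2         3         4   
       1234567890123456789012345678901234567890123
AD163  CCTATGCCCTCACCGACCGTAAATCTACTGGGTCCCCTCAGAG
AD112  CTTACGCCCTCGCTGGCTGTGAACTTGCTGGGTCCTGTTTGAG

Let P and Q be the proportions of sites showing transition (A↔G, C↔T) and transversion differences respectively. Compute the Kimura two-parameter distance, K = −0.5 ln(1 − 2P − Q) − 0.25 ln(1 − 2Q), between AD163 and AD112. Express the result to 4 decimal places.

0.4884

Differing sites — 2:C/T (Ti); 5:T/C (Ti); 12:A/G (Ti); 14:C/T (Ti); 16:A/G (Ti); 18:C/T (Ti); 21:A/G (Ti); 24:T/C (Ti); 25:C/T (Ti); 27:A/G (Ti); 36:C/T (Ti); 37:C/G (Tv); 39:C/T (Ti); 40:A/T (Tv).
Of the 14 differences, 12 transitions and 2 transversions over 43 sites: P = 12/43 = 0.279070, Q = 2/43 = 0.046512.
d = −0.5·ln(0.395348) − 0.25·ln(0.906976) = −0.5·(-0.927989) − 0.25·(-0.097639) = 0.4884.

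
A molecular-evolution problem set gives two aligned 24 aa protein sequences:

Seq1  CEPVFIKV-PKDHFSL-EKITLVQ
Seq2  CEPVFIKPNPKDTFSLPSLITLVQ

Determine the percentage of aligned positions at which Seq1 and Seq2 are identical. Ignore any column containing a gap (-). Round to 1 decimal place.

81.8%

Excluding the 2 gap columns leaves 22 comparable sites.
Mismatches occur at site 8 (V/P), site 13 (H/T), site 18 (E/S), site 19 (K/L).
18 of the 22 comparable sites match, so the percent identity is 18/22 × 100 = 81.8%.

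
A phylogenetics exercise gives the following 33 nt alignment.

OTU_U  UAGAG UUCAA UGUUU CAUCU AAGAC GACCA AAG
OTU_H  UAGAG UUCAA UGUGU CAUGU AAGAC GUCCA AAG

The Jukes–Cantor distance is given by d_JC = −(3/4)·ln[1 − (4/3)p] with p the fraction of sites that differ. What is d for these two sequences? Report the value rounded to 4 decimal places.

0.0969

The sequences differ at positions 14 (U/G), 19 (C/G), 27 (A/U).
p = 3/33 = 0.090909.
d = −0.75 · ln(1 − (4/3)·0.090909) = −0.75 · ln(0.878788) = −0.75 · (-0.129212) = 0.0969.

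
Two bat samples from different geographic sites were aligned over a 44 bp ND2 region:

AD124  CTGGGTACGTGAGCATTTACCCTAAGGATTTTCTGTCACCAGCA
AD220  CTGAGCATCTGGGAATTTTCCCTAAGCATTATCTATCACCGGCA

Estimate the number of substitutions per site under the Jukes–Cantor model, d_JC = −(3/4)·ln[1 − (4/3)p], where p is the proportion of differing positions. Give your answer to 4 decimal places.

Mismatches occur at site 4 (G↔A), site 6 (T↔C), site 8 (C↔T), site 9 (G↔C), site 12 (A↔G), site 14 (C↔A), site 19 (A↔T), site 27 (G↔C), site 31 (T↔A), site 35 (G↔A), site 41 (A↔G).
p = 11/44 = 0.250000.
d = −0.75 · ln(1 − (4/3)·0.250000) = −0.75 · ln(0.666667) = −0.75 · (-0.405465) = 0.3041.

0.3041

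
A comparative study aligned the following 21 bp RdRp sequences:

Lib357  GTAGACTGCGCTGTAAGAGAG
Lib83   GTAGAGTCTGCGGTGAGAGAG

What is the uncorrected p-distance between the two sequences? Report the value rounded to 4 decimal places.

0.2381

The sequences differ at positions 6 (C/G), 8 (G/C), 9 (C/T), 12 (T/G), 15 (A/G).
There are 5 differences over 21 sites, so p = 5/21 = 0.2381.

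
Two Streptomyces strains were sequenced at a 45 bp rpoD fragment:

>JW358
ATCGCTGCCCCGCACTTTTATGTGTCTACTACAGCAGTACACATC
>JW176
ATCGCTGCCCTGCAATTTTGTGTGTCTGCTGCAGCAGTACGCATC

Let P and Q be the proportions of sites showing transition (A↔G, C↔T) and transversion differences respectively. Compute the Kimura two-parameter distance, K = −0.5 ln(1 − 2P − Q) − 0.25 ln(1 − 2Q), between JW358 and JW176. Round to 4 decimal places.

0.1515

The sequences differ at positions 11 (C/T, transition), 15 (C/A, transversion), 20 (A/G, transition), 28 (A/G, transition), 31 (A/G, transition), 41 (A/G, transition).
Of the 6 differences, 5 transitions and 1 transversion over 45 sites: P = 5/45 = 0.111111, Q = 1/45 = 0.022222.
d = −0.5·ln(0.755556) − 0.25·ln(0.955556) = −0.5·(-0.280301) − 0.25·(-0.045462) = 0.1515.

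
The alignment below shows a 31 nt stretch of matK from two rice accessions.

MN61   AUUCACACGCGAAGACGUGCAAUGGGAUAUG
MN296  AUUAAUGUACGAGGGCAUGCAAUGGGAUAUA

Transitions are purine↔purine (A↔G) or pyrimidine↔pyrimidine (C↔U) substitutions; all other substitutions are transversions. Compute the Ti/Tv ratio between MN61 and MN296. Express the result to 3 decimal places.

Mismatches occur at site 4 (C↔A, transversion), site 6 (C↔U, transition), site 7 (A↔G, transition), site 8 (C↔U, transition), site 9 (G↔A, transition), site 13 (A↔G, transition), site 15 (A↔G, transition), site 17 (G↔A, transition), site 31 (G↔A, transition).
Of the 9 differences, 8 transitions and 1 transversion, so Ti/Tv = 8/1 = 8.000.

8.000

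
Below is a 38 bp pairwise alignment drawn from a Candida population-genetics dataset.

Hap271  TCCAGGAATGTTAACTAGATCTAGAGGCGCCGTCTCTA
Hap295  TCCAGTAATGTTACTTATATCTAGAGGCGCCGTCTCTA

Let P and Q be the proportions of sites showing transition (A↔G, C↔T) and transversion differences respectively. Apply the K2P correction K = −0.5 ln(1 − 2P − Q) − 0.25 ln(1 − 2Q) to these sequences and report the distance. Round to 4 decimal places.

0.1135

Mismatches occur at site 6 (G→T, transversion), site 14 (A→C, transversion), site 15 (C→T, transition), site 18 (G→T, transversion).
Of the 4 differences, 1 transition and 3 transversions over 38 sites: P = 1/38 = 0.026316, Q = 3/38 = 0.078947.
d = −0.5·ln(0.868421) − 0.25·ln(0.842106) = −0.5·(-0.141079) − 0.25·(-0.171849) = 0.1135.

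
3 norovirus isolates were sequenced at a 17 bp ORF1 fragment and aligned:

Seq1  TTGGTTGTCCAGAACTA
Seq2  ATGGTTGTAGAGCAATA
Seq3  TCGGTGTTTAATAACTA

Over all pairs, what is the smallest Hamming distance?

5

Pairwise Hamming distances:
  Seq1 vs Seq2: 5
  Seq1 vs Seq3: 6
  Seq2 vs Seq3: 9
The smallest is 5, between Seq1 and Seq2.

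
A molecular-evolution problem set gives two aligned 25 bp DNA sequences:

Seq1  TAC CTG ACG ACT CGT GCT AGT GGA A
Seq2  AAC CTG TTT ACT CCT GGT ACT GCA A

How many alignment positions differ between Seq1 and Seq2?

Mismatches occur at site 1 (T/A), site 7 (A/T), site 8 (C/T), site 9 (G/T), site 14 (G/C), site 17 (C/G), site 20 (G/C), site 23 (G/C).
That gives 8 mismatches out of 25 aligned sites, so the Hamming distance is 8.

8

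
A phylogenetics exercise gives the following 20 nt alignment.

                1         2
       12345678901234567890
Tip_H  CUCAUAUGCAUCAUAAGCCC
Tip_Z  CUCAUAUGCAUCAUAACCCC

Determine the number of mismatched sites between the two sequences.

1

A single mismatch occurs at site 17 (G↔C).
That gives 1 mismatch out of 20 aligned sites, so the Hamming distance is 1.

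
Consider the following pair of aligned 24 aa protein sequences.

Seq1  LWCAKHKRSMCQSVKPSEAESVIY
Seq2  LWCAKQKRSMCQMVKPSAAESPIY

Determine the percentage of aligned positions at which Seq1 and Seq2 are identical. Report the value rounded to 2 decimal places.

83.33%

Mismatches occur at site 6 (H→Q), site 13 (S→M), site 18 (E→A), site 22 (V→P).
20 of the 24 sites match, so the percent identity is 20/24 × 100 = 83.33%.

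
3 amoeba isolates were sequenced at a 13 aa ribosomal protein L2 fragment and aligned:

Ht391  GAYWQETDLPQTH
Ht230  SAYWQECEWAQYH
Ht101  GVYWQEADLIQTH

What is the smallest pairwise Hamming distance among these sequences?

Pairwise Hamming distances:
  Ht391 vs Ht230: 6
  Ht391 vs Ht101: 3
  Ht230 vs Ht101: 7
The smallest is 3, between Ht391 and Ht101.

3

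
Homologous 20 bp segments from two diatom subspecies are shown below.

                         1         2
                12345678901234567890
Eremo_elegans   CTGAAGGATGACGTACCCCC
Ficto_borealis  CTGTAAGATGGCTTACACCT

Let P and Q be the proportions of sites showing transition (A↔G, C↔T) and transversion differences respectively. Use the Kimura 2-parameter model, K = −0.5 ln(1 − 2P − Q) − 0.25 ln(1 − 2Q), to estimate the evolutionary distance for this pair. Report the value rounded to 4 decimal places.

0.3881

The sequences differ at positions 4 (A/T, transversion), 6 (G/A, transition), 11 (A/G, transition), 13 (G/T, transversion), 17 (C/A, transversion), 20 (C/T, transition).
Of the 6 differences, 3 transitions and 3 transversions over 20 sites: P = 3/20 = 0.150000, Q = 3/20 = 0.150000.
d = −0.5·ln(0.550000) − 0.25·ln(0.700000) = −0.5·(-0.597837) − 0.25·(-0.356675) = 0.3881.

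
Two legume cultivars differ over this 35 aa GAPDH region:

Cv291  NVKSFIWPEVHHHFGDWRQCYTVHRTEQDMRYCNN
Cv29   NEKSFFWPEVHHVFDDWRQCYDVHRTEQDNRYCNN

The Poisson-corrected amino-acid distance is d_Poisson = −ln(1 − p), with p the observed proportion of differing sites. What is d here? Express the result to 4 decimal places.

The sequences differ at positions 2 (V/E), 6 (I/F), 13 (H/V), 15 (G/D), 22 (T/D), 30 (M/N).
p = 6/35 = 0.171429.
d = −ln(1 − 0.171429) = −ln(0.828571) = 0.1881.

0.1881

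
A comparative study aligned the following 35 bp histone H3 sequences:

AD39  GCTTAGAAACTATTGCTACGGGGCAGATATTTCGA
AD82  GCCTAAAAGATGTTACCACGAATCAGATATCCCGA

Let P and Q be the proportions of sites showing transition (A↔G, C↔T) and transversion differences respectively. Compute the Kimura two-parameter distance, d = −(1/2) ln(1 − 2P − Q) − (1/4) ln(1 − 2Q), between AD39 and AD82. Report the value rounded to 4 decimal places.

The sequences differ at positions 3 (T/C, transition), 6 (G/A, transition), 9 (A/G, transition), 10 (C/A, transversion), 12 (A/G, transition), 15 (G/A, transition), 17 (T/C, transition), 21 (G/A, transition), 22 (G/A, transition), 23 (G/T, transversion), 31 (T/C, transition), 32 (T/C, transition).
Of the 12 differences, 10 transitions and 2 transversions over 35 sites: P = 10/35 = 0.285714, Q = 2/35 = 0.057143.
d = −0.5·ln(0.371429) − 0.25·ln(0.885714) = −0.5·(-0.990398) − 0.25·(-0.121361) = 0.5255.

0.5255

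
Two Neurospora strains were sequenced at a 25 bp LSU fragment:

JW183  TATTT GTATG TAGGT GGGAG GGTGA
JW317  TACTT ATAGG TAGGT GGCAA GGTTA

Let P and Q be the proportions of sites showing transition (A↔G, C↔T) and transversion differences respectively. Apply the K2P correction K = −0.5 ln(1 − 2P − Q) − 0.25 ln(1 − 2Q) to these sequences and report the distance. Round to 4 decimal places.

Mismatches occur at site 3 (T→C, transition), site 6 (G→A, transition), site 9 (T→G, transversion), site 18 (G→C, transversion), site 20 (G→A, transition), site 24 (G→T, transversion).
Of the 6 differences, 3 transitions and 3 transversions over 25 sites: P = 3/25 = 0.120000, Q = 3/25 = 0.120000.
d = −0.5·ln(0.640000) − 0.25·ln(0.760000) = −0.5·(-0.446287) − 0.25·(-0.274437) = 0.2918.

0.2918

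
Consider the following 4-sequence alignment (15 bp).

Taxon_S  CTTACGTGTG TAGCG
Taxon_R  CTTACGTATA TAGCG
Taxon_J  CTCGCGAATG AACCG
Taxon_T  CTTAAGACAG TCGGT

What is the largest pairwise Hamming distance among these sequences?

Pairwise Hamming distances:
  Taxon_S vs Taxon_R: 2
  Taxon_S vs Taxon_J: 6
  Taxon_S vs Taxon_T: 7
  Taxon_R vs Taxon_J: 6
  Taxon_R vs Taxon_T: 8
  Taxon_J vs Taxon_T: 10
The largest is 10, between Taxon_J and Taxon_T.

10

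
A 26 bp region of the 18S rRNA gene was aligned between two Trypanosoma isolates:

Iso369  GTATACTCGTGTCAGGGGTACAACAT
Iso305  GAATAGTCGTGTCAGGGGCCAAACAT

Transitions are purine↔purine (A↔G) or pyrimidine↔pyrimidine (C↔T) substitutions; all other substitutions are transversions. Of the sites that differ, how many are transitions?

The sequences differ at positions 2 (T/A, transversion), 6 (C/G, transversion), 19 (T/C, transition), 20 (A/C, transversion), 21 (C/A, transversion).
Of the 5 differences, 1 transition and 4 transversions, so the answer is 1.

1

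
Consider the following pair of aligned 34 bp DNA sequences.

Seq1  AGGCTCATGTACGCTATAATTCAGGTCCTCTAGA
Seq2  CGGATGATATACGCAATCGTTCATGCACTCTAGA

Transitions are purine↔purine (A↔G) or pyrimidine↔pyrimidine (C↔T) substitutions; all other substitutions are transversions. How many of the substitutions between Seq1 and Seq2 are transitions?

3

The sequences differ at positions 1 (A/C, transversion), 4 (C/A, transversion), 6 (C/G, transversion), 9 (G/A, transition), 15 (T/A, transversion), 18 (A/C, transversion), 19 (A/G, transition), 24 (G/T, transversion), 26 (T/C, transition), 27 (C/A, transversion).
Of the 10 differences, 3 transitions and 7 transversions, so the answer is 3.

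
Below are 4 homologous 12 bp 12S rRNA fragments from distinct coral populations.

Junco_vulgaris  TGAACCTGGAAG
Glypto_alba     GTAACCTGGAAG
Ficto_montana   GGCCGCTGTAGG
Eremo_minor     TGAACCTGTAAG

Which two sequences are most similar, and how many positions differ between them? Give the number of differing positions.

Pairwise Hamming distances:
  Junco_vulgaris vs Glypto_alba: 2
  Junco_vulgaris vs Ficto_montana: 6
  Junco_vulgaris vs Eremo_minor: 1
  Glypto_alba vs Ficto_montana: 6
  Glypto_alba vs Eremo_minor: 3
  Ficto_montana vs Eremo_minor: 5
The smallest is 1, between Junco_vulgaris and Eremo_minor.

1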